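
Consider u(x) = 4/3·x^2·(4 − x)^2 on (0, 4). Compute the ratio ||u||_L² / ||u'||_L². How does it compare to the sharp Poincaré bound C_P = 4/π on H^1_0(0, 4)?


||u||_L² / ||u'||_L² = 2*sqrt(3)/3 < C_P = 4/π.

u(x) = 4/3·x^2·(4 − x)^2, so u'(x) = 16*x*(x - 4)*(x - 2)/3.
u(x) = 4/3·x^2·(4 − x)^2 vanishes at x = 0 and x = 4, so u ∈ H^1_0(0, 4). Differentiate via the product rule and integrate the resulting polynomials term by term.
  ∫_0^4 u² dx = ∫_0^4 (16*x^8/9 - 256*x^7/9 + 512*x^6/3 - 4096*x^5/9 + 4096*x^4/9) dx. Term by term:
    ∫_0^4 16*x^8/9 dx = 4194304/81;  ∫_0^4 -256*x^7/9 dx = -2097152/9;  ∫_0^4 512*x^6/3 dx = 8388608/21;
    ∫_0^4 -4096*x^5/9 dx = -8388608/27;  ∫_0^4 4096*x^4/9 dx = 4194304/45.
  Sum: 4194304/81 − 2097152/9 + 8388608/21 − 8388608/27 + 4194304/45 = 2097152/2835.
  ∫_0^4 (u')² dx = ∫_0^4 (256*x^6/9 - 1024*x^5/3 + 13312*x^4/9 - 8192*x^3/3 + 16384*x^2/9) dx. Term by term:
    ∫_0^4 256*x^6/9 dx = 4194304/63;  ∫_0^4 -1024*x^5/3 dx = -2097152/9;  ∫_0^4 13312*x^4/9 dx = 13631488/45;
    ∫_0^4 -8192*x^3/3 dx = -524288/3;  ∫_0^4 16384*x^2/9 dx = 1048576/27.
  Sum: 4194304/63 − 2097152/9 + 13631488/45 − 524288/3 + 1048576/27 = 524288/945.
∫_0^4 u² dx = 2097152/2835, so ||u||_L² = 1024*sqrt(70)/315.
∫_0^4 (u')² dx = 524288/945, so ||u'||_L² = 512*sqrt(210)/315.
Ratio ||u||_L² / ||u'||_L² = 2*sqrt(3)/3.
Sharp Poincaré constant on H^1_0(0, 4) is C_P = L/π = 4/π, achieved by sin(π/4·x).
A polynomial bump cannot attain the sharp Poincaré constant (only the first sine eigenfunction does), so the ratio is strictly less than C_P, consistent with ||u||_L² ≤ C_P ||u'||_L².


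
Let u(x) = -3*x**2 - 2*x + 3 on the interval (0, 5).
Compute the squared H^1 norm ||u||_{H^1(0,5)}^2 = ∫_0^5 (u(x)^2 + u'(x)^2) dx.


||u||_{H^1}^2 = 25895/3

The H^1 norm (squared) on an interval (0, L) is
  ||u||_{H^1}^2 = ∫_0^L u(x)^2 dx + ∫_0^L u'(x)^2 dx.
Compute u'(x) = -6*x - 2.
Then u(x)^2 = 9*x**4 + 12*x**3 - 14*x**2 - 12*x + 9 and u'(x)^2 = 36*x**2 + 24*x + 4.
Integrate each monomial from 0 to 5 using ∫_0^5 c·x^n dx = c·5^(n+1)/(n+1):
  ∫_0^5 u(x)^2 dx = ∫_0^5 (9*x^4 + 12*x^3 - 14*x^2 - 12*x + 9) dx. Term by term:
    ∫_0^5 9*x^4 dx = 5625;  ∫_0^5 12*x^3 dx = 1875;  ∫_0^5 -14*x^2 dx = -1750/3;
    ∫_0^5 -12*x dx = -150;  ∫_0^5 9 dx = 45.
  Sum: 5625 + 1875 − 1750/3 − 150 + 45 = 20435/3.
  ∫_0^5 u'(x)^2 dx = ∫_0^5 (36*x^2 + 24*x + 4) dx. Term by term:
    ∫_0^5 36*x^2 dx = 1500;  ∫_0^5 24*x dx = 300;  ∫_0^5 4 dx = 20.
  Sum: 1500 + 300 + 20 = 1820.
Adding: ||u||_{H^1}^2 = 20435/3 + 1820 = 25895/3.


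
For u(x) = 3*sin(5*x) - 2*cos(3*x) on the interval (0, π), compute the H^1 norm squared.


||u||_{H^1(0,π)}^2 = 137*π

u'(x) = 6*sin(3*x) + 15*cos(5*x).
Expand u² and (u')² and integrate term by term on (0, π), using: for integers n ≥ 1, ∫_0^π sin²(nx) dx = ∫_0^π cos²(nx) dx = π/2; for n ≠ n', ∫_0^π sin(nx)sin(n'x) dx = ∫_0^π cos(nx)cos(n'x) dx = 0; and by product-to-sum, ∫_0^π sin(nx)cos(n'x) dx = ½∫_0^π [sin((n+n')x) + sin((n−n')x)] dx, which is 0 when n+n' is even and 2n/(n²−n'²) when n+n' is odd (it need not vanish on (0, π)).
  u² squared terms: (-2)²·∫cos(3x)² dx = 4·π/2 = 2*π;  (3)²·∫sin(5x)² dx = 9·π/2 = 9*π/2.
  u² cross terms: 2·(-2)·(3)·∫cos(3x)·sin(5x) dx = -12·(0) = 0.
  So ∫_0^π u² dx = 2*π + 9*π/2 + 0 = 13*π/2.
  (u')² squared terms: (6)²·∫sin(3x)² dx = 36·π/2 = 18*π;  (15)²·∫cos(5x)² dx = 225·π/2 = 225*π/2.
  (u')² cross terms: 2·(6)·(15)·∫sin(3x)·cos(5x) dx = 180·(0) = 0.
  So ∫_0^π (u')² dx = 18*π + 225*π/2 + 0 = 261*π/2.
||u||_{H^1}^2 = (13*π/2) + (261*π/2) = 137*π.


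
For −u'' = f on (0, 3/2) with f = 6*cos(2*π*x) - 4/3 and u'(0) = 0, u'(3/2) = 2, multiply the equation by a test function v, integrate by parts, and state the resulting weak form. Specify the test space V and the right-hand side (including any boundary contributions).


V = H^1(0, 3/2) (v unrestricted at boundary; u is determined up to an additive constant); weak form: ∫_0^3/2 u'v' dx = ∫_0^3/2 (6*cos(2*π*x) - 4/3) v dx + 2·v(3/2) for all v ∈ V.

Multiply both sides by a test function v and integrate from 0 to 3/2:
  ∫_0^3/2 −u''(x) v(x) dx = ∫_0^3/2 f(x) v(x) dx.
Integrate the LHS by parts once:
  ∫_0^3/2 −u'' v dx = −[u'(x) v(x)]_0^3/2 + ∫_0^3/2 u'(x) v'(x) dx.
Thus ∫_0^3/2 u'(x) v'(x) dx = ∫_0^3/2 f(x) v(x) dx + [u'(x) v(x)]_0^3/2.
Choose V so that boundary terms are either known or forced to vanish.
u has inhomogeneous Neumann u'(0) = 0, u'(3/2) = 2. [u' v]_0^3/2 = (2)·v(3/2) − (0)·v(0) = 2·v(3/2). Take V = H^1(0, 3/2); boundary term becomes part of RHS.
Weak formulation: find u (satisfying any essential BC) such that ∫_0^3/2 u'(x) v'(x) dx = ∫_0^3/2 f v dx + 2·v(3/2) for all v ∈ V (Neumann data are natural BCs: they enter the RHS as boundary terms).
Substituting f(x) = 6*cos(2*π*x) - 4/3, the right-hand side is ∫_0^3/2 (6*cos(2*π*x) - 4/3) v dx + 2·v(3/2).
Compatibility check (pure Neumann): taking v ≡ 1 ∈ V gives 0 = ∫_0^3/2 f dx + (2) − (0), i.e. ∫_0^3/2 f dx must equal u'(0) − u'(3/2) = -2. Indeed ∫_0^3/2 (6*cos(2*π*x) - 4/3) dx = -2, so the data are compatible. The solution is then unique only up to an additive constant (fix it e.g. by requiring ∫_0^3/2 u dx = 0).


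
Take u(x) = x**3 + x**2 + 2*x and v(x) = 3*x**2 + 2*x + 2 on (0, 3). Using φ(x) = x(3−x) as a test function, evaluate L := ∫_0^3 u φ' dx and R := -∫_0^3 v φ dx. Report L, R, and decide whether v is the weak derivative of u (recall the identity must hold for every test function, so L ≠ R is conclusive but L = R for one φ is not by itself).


LHS = -1179/20, RHS = -1179/20. Yes, v = u' weakly.

u(x) = x**3 + x**2 + 2*x, classical derivative u'(x) = 3*x**2 + 2*x + 2.
φ(x) = x(3−x), so φ'(x) = 3 - 2*x.
Note φ(0) = φ(3) = 0, so the boundary term u·φ vanishes.
LHS = ∫_0^3 u(x) φ'(x) dx = ∫_0^3 (-2*x^4 + x^3 - x^2 + 6*x) dx. Term by term:
  ∫_0^3 -2*x^4 dx = -486/5;  ∫_0^3 x^3 dx = 81/4;  ∫_0^3 -x^2 dx = -9;
  ∫_0^3 6*x dx = 27.
Sum: -486/5 + 81/4 − 9 + 27 = -1179/20.
So LHS = -1179/20.
∫_0^3 v(x) φ(x) dx = ∫_0^3 (-3*x^4 + 7*x^3 + 4*x^2 + 6*x) dx. Term by term:
  ∫_0^3 -3*x^4 dx = -729/5;  ∫_0^3 7*x^3 dx = 567/4;  ∫_0^3 4*x^2 dx = 36;
  ∫_0^3 6*x dx = 27.
Sum: -729/5 + 567/4 + 36 + 27 = 1179/20.
So RHS = -∫_0^3 v(x) φ(x) dx = -1179/20.
LHS = RHS, so the identity holds for this test φ.
Moreover u is smooth here and v(x) = u'(x) = 3*x**2 + 2*x + 2 pointwise, so the identity holds for every test function. Hence v is the weak derivative of u.


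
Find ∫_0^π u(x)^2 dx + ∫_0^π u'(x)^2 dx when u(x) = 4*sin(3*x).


||u||_{H^1(0,π)}^2 = 80*π

u'(x) = 12*cos(3*x).
Expand u² and (u')² and integrate term by term on (0, π), using: for integers n ≥ 1, ∫_0^π sin²(nx) dx = ∫_0^π cos²(nx) dx = π/2; for n ≠ n', ∫_0^π sin(nx)sin(n'x) dx = ∫_0^π cos(nx)cos(n'x) dx = 0; and by product-to-sum, ∫_0^π sin(nx)cos(n'x) dx = ½∫_0^π [sin((n+n')x) + sin((n−n')x)] dx, which is 0 when n+n' is even and 2n/(n²−n'²) when n+n' is odd (it need not vanish on (0, π)).
  u² squared terms: (4)²·∫sin(3x)² dx = 16·π/2 = 8*π.
  So ∫_0^π u² dx = 8*π.
  (u')² squared terms: (12)²·∫cos(3x)² dx = 144·π/2 = 72*π.
  So ∫_0^π (u')² dx = 72*π.
||u||_{H^1}^2 = (8*π) + (72*π) = 80*π.


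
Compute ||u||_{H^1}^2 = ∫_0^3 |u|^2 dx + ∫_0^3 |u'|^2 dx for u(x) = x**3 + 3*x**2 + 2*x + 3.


||u||_{H^1}^2 = 282459/70

The H^1 norm (squared) on an interval (0, L) is
  ||u||_{H^1}^2 = ∫_0^L u(x)^2 dx + ∫_0^L u'(x)^2 dx.
Compute u'(x) = 3*x**2 + 6*x + 2.
Then u(x)^2 = x**6 + 6*x**5 + 13*x**4 + 18*x**3 + 22*x**2 + 12*x + 9 and u'(x)^2 = 9*x**4 + 36*x**3 + 48*x**2 + 24*x + 4.
Integrate each monomial from 0 to 3 using ∫_0^3 c·x^n dx = c·3^(n+1)/(n+1):
  ∫_0^3 u(x)^2 dx = ∫_0^3 (x^6 + 6*x^5 + 13*x^4 + 18*x^3 + 22*x^2 + 12*x + 9) dx. Term by term:
    ∫_0^3 x^6 dx = 2187/7;  ∫_0^3 6*x^5 dx = 729;  ∫_0^3 13*x^4 dx = 3159/5;
    ∫_0^3 18*x^3 dx = 729/2;  ∫_0^3 22*x^2 dx = 198;  ∫_0^3 12*x dx = 54;
    ∫_0^3 9 dx = 27.
  Sum: 2187/7 + 729 + 3159/5 + 729/2 + 198 + 54 + 27 = 162171/70.
  ∫_0^3 u'(x)^2 dx = ∫_0^3 (9*x^4 + 36*x^3 + 48*x^2 + 24*x + 4) dx. Term by term:
    ∫_0^3 9*x^4 dx = 2187/5;  ∫_0^3 36*x^3 dx = 729;  ∫_0^3 48*x^2 dx = 432;
    ∫_0^3 24*x dx = 108;  ∫_0^3 4 dx = 12.
  Sum: 2187/5 + 729 + 432 + 108 + 12 = 8592/5.
Adding: ||u||_{H^1}^2 = 162171/70 + 8592/5 = 282459/70.


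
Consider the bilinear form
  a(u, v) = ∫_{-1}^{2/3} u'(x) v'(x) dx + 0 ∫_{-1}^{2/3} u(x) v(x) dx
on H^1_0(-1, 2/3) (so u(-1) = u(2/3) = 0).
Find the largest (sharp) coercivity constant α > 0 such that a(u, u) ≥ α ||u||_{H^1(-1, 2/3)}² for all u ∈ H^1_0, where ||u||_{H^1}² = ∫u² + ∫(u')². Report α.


α = 9*π^2/(25 + 9*π^2)

Coercivity of a(·,·) on H^1_0(-1, 2/3) means a(u, u) ≥ α ||u||_{H^1}² for every u ∈ H^1_0.
The interval has length L = 5/3, and Poincaré/coercivity depend only on L. Here a(u, u) = ∫(u')² + (0)·∫u².
Here c = 0, so a(u,u) = ∫(u')² alone. The condition a(u,u) ≥ α||u||_{H^1}² reads (1−α)∫(u')² ≥ (α−c)∫u². Any admissible α is ≤ 1 (rapidly oscillating u have ∫u²/∫(u')² → 0), and α = 1 would force 0 ≥ (1−c)∫u², impossible since c < 1; so 1−α > 0. By the sharp Poincaré inequality on H^1_0 of an interval of length L, ∫(u')² ≥ (π/L)²∫u² with equality for the first sine mode sin(π(x−x₀)/L) (x₀ the left endpoint), so the inequality holds for all u iff (1−α)(π/L)² ≥ α − c, i.e. α ≤ ((π/L)² + c)/((π/L)² + 1) = (1 + c(L/π)²)/(1 + (L/π)²). (Direct route, valid since c ≤ 0: Poincaré gives c∫u² ≥ c(L/π)²∫(u')², so a(u,u) ≥ (1 + c(L/π)²)∫(u')², while ||u||_{H^1}² ≤ (1 + (L/π)²)∫(u')²; dividing yields the same α.) With (π/L)² = 9*π^2/25 and c = 0, the largest admissible constant is α = ((π/L)² + c)/((π/L)² + 1).
Simplifying, α = 9*π^2/(25 + 9*π^2).


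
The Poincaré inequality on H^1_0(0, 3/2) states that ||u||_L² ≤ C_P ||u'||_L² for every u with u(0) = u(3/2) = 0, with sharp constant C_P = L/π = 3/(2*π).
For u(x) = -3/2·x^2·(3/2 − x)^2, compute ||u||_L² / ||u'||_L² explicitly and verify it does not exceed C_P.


||u||_L² / ||u'||_L² = sqrt(3)/4 < C_P = 3/(2*π).

u(x) = -3/2·x^2·(3/2 − x)^2, so u'(x) = 3*x*(-8*x^2 + 18*x - 9)/4.
u(x) = -3/2·x^2·(3/2 − x)^2 vanishes at x = 0 and x = 3/2, so u ∈ H^1_0(0, 3/2). Differentiate via the product rule and integrate the resulting polynomials term by term.
  ∫_0^3/2 u² dx = ∫_0^3/2 (9*x^8/4 - 27*x^7/2 + 243*x^6/8 - 243*x^5/8 + 729*x^4/64) dx. Term by term:
    ∫_0^3/2 9*x^8/4 dx = 19683/2048;  ∫_0^3/2 -27*x^7/2 dx = -177147/4096;  ∫_0^3/2 243*x^6/8 dx = 531441/7168;
    ∫_0^3/2 -243*x^5/8 dx = -59049/1024;  ∫_0^3/2 729*x^4/64 dx = 177147/10240.
  Sum: 19683/2048 − 177147/4096 + 531441/7168 − 59049/1024 + 177147/10240 = 19683/143360.
  ∫_0^3/2 (u')² dx = ∫_0^3/2 (36*x^6 - 162*x^5 + 1053*x^4/4 - 729*x^3/4 + 729*x^2/16) dx. Term by term:
    ∫_0^3/2 36*x^6 dx = 19683/224;  ∫_0^3/2 -162*x^5 dx = -19683/64;  ∫_0^3/2 1053*x^4/4 dx = 255879/640;
    ∫_0^3/2 -729*x^3/4 dx = -59049/256;  ∫_0^3/2 729*x^2/16 dx = 6561/128.
  Sum: 19683/224 − 19683/64 + 255879/640 − 59049/256 + 6561/128 = 6561/8960.
∫_0^3/2 u² dx = 19683/143360, so ||u||_L² = 81*sqrt(105)/2240.
∫_0^3/2 (u')² dx = 6561/8960, so ||u'||_L² = 81*sqrt(35)/560.
Ratio ||u||_L² / ||u'||_L² = sqrt(3)/4.
Sharp Poincaré constant on H^1_0(0, 3/2) is C_P = L/π = 3/(2*π), achieved by sin(2*π/3·x).
A polynomial bump cannot attain the sharp Poincaré constant (only the first sine eigenfunction does), so the ratio is strictly less than C_P, consistent with ||u||_L² ≤ C_P ||u'||_L².


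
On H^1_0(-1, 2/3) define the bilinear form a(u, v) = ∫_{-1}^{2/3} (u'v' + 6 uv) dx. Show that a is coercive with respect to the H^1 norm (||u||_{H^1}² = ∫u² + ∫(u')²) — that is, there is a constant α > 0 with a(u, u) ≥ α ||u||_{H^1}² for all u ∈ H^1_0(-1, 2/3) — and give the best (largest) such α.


α = 1

Coercivity of a(·,·) on H^1_0(-1, 2/3) means a(u, u) ≥ α ||u||_{H^1}² for every u ∈ H^1_0.
The interval has length L = 5/3, and Poincaré/coercivity depend only on L. Here a(u, u) = ∫(u')² + (6)·∫u².
Here c = 6 ≥ 1, so a(u,u) = ∫(u')² + c∫u² ≥ ∫(u')² + ∫u² = ||u||_{H^1}², i.e. α = 1 works. No larger α is possible: a(u,u) ≥ α||u||_{H^1}² means (1−α)∫(u')² ≥ (α−c)∫u², and for the modes u_n = sin(nπ(x−x₀)/L) (x₀ the left endpoint) one has ∫u_n²/∫(u_n')² = (L/(nπ))² → 0, so a(u_n,u_n)/||u_n||_{H^1}² → 1. Hence the optimal constant is α = 1.
Therefore α = 1.


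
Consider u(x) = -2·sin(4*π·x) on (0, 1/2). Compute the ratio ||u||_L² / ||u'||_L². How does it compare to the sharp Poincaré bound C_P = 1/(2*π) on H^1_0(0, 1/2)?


||u||_L² / ||u'||_L² = 1/(4*π) < C_P = 1/(2*π).

u(x) = -2·sin(4*π·x), so u'(x) = -8*π*cos(4*π*x).
Writing u(x) = A·sin(kπx/L) with A = -2 and k = 2, use ∫_0^L sin²(kπx/L) dx = L/2 and ∫_0^L cos²(kπx/L) dx = L/2.
u² = 4·sin²(4*π·x) and (u')² = 64*π^2·cos²(4*π·x), and each of sin², cos² integrates to L/2 = 1/4 over (0, 1/2).
∫_0^1/2 u² dx = 1, so ||u||_L² = 1.
∫_0^1/2 (u')² dx = 16*π^2, so ||u'||_L² = 4*π.
Ratio ||u||_L² / ||u'||_L² = 1/(4*π).
Sharp Poincaré constant on H^1_0(0, 1/2) is C_P = L/π = 1/(2*π), achieved by sin(2*π·x).
This is the k = 2 harmonic; the ratio L/(kπ) is strictly less than C_P = L/π, consistent with the sharp inequality ||u||_L² ≤ C_P ||u'||_L².


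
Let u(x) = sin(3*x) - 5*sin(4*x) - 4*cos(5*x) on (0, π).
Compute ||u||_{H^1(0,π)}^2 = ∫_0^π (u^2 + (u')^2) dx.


||u||_{H^1(0,π)}^2 = -8320/9 + 851*π/2

u'(x) = 20*sin(5*x) + 3*cos(3*x) - 20*cos(4*x).
Expand u² and (u')² and integrate term by term on (0, π), using: for integers n ≥ 1, ∫_0^π sin²(nx) dx = ∫_0^π cos²(nx) dx = π/2; for n ≠ n', ∫_0^π sin(nx)sin(n'x) dx = ∫_0^π cos(nx)cos(n'x) dx = 0; and by product-to-sum, ∫_0^π sin(nx)cos(n'x) dx = ½∫_0^π [sin((n+n')x) + sin((n−n')x)] dx, which is 0 when n+n' is even and 2n/(n²−n'²) when n+n' is odd (it need not vanish on (0, π)).
  u² squared terms: (-5)²·∫sin(4x)² dx = 25·π/2 = 25*π/2;  (-4)²·∫cos(5x)² dx = 16·π/2 = 8*π;  (1)²·∫sin(3x)² dx = 1·π/2 = π/2.
  u² cross terms: 2·(-5)·(-4)·∫sin(4x)·cos(5x) dx = 40·(-8/9) = -320/9;  2·(-5)·(1)·∫sin(4x)·sin(3x) dx = -10·(0) = 0;  2·(-4)·(1)·∫cos(5x)·sin(3x) dx = -8·(0) = 0.
  So ∫_0^π u² dx = 25*π/2 + 8*π + π/2 − 320/9 + 0 + 0 = -320/9 + 21*π.
  (u')² squared terms: (-20)²·∫cos(4x)² dx = 400·π/2 = 200*π;  (3)²·∫cos(3x)² dx = 9·π/2 = 9*π/2;  (20)²·∫sin(5x)² dx = 400·π/2 = 200*π.
  (u')² cross terms: 2·(-20)·(3)·∫cos(4x)·cos(3x) dx = -120·(0) = 0;  2·(-20)·(20)·∫cos(4x)·sin(5x) dx = -800·(10/9) = -8000/9;  2·(3)·(20)·∫cos(3x)·sin(5x) dx = 120·(0) = 0.
  So ∫_0^π (u')² dx = 200*π + 9*π/2 + 200*π + 0 − 8000/9 + 0 = -8000/9 + 809*π/2.
||u||_{H^1}^2 = (-320/9 + 21*π) + (-8000/9 + 809*π/2) = -8320/9 + 851*π/2.


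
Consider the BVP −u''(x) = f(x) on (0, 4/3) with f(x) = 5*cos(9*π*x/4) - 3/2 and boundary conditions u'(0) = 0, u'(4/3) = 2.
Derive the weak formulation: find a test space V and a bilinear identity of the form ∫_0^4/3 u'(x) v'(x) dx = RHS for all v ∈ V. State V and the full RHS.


V = H^1(0, 4/3) (v unrestricted at boundary; u is determined up to an additive constant); weak form: ∫_0^4/3 u'v' dx = ∫_0^4/3 (5*cos(9*π*x/4) - 3/2) v dx + 2·v(4/3) for all v ∈ V.

Multiply both sides by a test function v and integrate from 0 to 4/3:
  ∫_0^4/3 −u''(x) v(x) dx = ∫_0^4/3 f(x) v(x) dx.
Integrate the LHS by parts once:
  ∫_0^4/3 −u'' v dx = −[u'(x) v(x)]_0^4/3 + ∫_0^4/3 u'(x) v'(x) dx.
Thus ∫_0^4/3 u'(x) v'(x) dx = ∫_0^4/3 f(x) v(x) dx + [u'(x) v(x)]_0^4/3.
Choose V so that boundary terms are either known or forced to vanish.
u has inhomogeneous Neumann u'(0) = 0, u'(4/3) = 2. [u' v]_0^4/3 = (2)·v(4/3) − (0)·v(0) = 2·v(4/3). Take V = H^1(0, 4/3); boundary term becomes part of RHS.
Weak formulation: find u (satisfying any essential BC) such that ∫_0^4/3 u'(x) v'(x) dx = ∫_0^4/3 f v dx + 2·v(4/3) for all v ∈ V (Neumann data are natural BCs: they enter the RHS as boundary terms).
Substituting f(x) = 5*cos(9*π*x/4) - 3/2, the right-hand side is ∫_0^4/3 (5*cos(9*π*x/4) - 3/2) v dx + 2·v(4/3).
Compatibility check (pure Neumann): taking v ≡ 1 ∈ V gives 0 = ∫_0^4/3 f dx + (2) − (0), i.e. ∫_0^4/3 f dx must equal u'(0) − u'(4/3) = -2. Indeed ∫_0^4/3 (5*cos(9*π*x/4) - 3/2) dx = -2, so the data are compatible. The solution is then unique only up to an additive constant (fix it e.g. by requiring ∫_0^4/3 u dx = 0).


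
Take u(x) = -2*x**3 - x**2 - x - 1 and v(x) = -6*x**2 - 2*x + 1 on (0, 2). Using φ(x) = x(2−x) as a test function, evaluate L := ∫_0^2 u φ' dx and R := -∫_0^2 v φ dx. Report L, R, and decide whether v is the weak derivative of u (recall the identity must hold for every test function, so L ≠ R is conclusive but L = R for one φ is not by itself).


LHS = 68/5, RHS = 164/15. No, v is not the weak derivative of u.

u(x) = -2*x**3 - x**2 - x - 1, classical derivative u'(x) = -6*x**2 - 2*x - 1.
φ(x) = x(2−x), so φ'(x) = 2 - 2*x.
Note φ(0) = φ(2) = 0, so the boundary term u·φ vanishes.
LHS = ∫_0^2 u(x) φ'(x) dx = ∫_0^2 (4*x^4 - 2*x^3 - 2) dx. Term by term:
  ∫_0^2 4*x^4 dx = 128/5;  ∫_0^2 -2*x^3 dx = -8;  ∫_0^2 -2 dx = -4.
Sum: 128/5 − 8 − 4 = 68/5.
So LHS = 68/5.
∫_0^2 v(x) φ(x) dx = ∫_0^2 (6*x^4 - 10*x^3 - 5*x^2 + 2*x) dx. Term by term:
  ∫_0^2 6*x^4 dx = 192/5;  ∫_0^2 -10*x^3 dx = -40;  ∫_0^2 -5*x^2 dx = -40/3;
  ∫_0^2 2*x dx = 4.
Sum: 192/5 − 40 − 40/3 + 4 = -164/15.
So RHS = -∫_0^2 v(x) φ(x) dx = 164/15.
LHS − RHS = 8/3 ≠ 0, so the identity fails.
(For a valid weak derivative the identity must hold for EVERY test function, in particular this one. The failure shows v is NOT the weak derivative of u.)
Correct weak derivative would be u'(x) = -6*x**2 - 2*x - 1.


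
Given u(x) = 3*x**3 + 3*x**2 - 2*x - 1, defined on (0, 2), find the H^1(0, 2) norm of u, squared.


||u||_{H^1}^2 = 123946/105

The H^1 norm (squared) on an interval (0, L) is
  ||u||_{H^1}^2 = ∫_0^L u(x)^2 dx + ∫_0^L u'(x)^2 dx.
Compute u'(x) = 9*x**2 + 6*x - 2.
Then u(x)^2 = 9*x**6 + 18*x**5 - 3*x**4 - 18*x**3 - 2*x**2 + 4*x + 1 and u'(x)^2 = 81*x**4 + 108*x**3 - 24*x + 4.
Integrate each monomial from 0 to 2 using ∫_0^2 c·x^n dx = c·2^(n+1)/(n+1):
  ∫_0^2 u(x)^2 dx = ∫_0^2 (9*x^6 + 18*x^5 - 3*x^4 - 18*x^3 - 2*x^2 + 4*x + 1) dx. Term by term:
    ∫_0^2 9*x^6 dx = 1152/7;  ∫_0^2 18*x^5 dx = 192;  ∫_0^2 -3*x^4 dx = -96/5;
    ∫_0^2 -18*x^3 dx = -72;  ∫_0^2 -2*x^2 dx = -16/3;  ∫_0^2 4*x dx = 8;
    ∫_0^2 1 dx = 2.
  Sum: 1152/7 + 192 − 96/5 − 72 − 16/3 + 8 + 2 = 28354/105.
  ∫_0^2 u'(x)^2 dx = ∫_0^2 (81*x^4 + 108*x^3 - 24*x + 4) dx. Term by term:
    ∫_0^2 81*x^4 dx = 2592/5;  ∫_0^2 108*x^3 dx = 432;  ∫_0^2 -24*x dx = -48;
    ∫_0^2 4 dx = 8.
  Sum: 2592/5 + 432 − 48 + 8 = 4552/5.
Adding: ||u||_{H^1}^2 = 28354/105 + 4552/5 = 123946/105.


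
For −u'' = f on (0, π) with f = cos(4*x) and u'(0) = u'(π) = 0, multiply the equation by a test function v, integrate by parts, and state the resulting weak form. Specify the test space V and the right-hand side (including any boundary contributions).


V = H^1(0, π) (no boundary constraint on v; u is determined up to an additive constant); weak form: ∫_0^π u'v' dx = ∫_0^π (cos(4*x)) v dx for all v ∈ V.

Multiply both sides by a test function v and integrate from 0 to π:
  ∫_0^π −u''(x) v(x) dx = ∫_0^π f(x) v(x) dx.
Integrate the LHS by parts once:
  ∫_0^π −u'' v dx = −[u'(x) v(x)]_0^π + ∫_0^π u'(x) v'(x) dx.
Thus ∫_0^π u'(x) v'(x) dx = ∫_0^π f(x) v(x) dx + [u'(x) v(x)]_0^π.
Choose V so that boundary terms are either known or forced to vanish.
u has homogeneous Neumann: u'(0) = u'(π) = 0. So [u' v]_0^π = 0·v(π) − 0·v(0) = 0 for any v; take V = H^1(0, π).
Weak formulation: find u (satisfying any essential BC) such that ∫_0^π u'(x) v'(x) dx = ∫_0^π f v dx for all v ∈ V (homogeneous Neumann, so boundary terms vanish).
Substituting f(x) = cos(4*x), the right-hand side is ∫_0^π (cos(4*x)) v dx.
Compatibility check (pure Neumann): taking v ≡ 1 ∈ V gives 0 = ∫_0^π f dx + (0) − (0), i.e. ∫_0^π f dx must equal u'(0) − u'(π) = 0. Indeed ∫_0^π (cos(4*x)) dx = 0, so the data are compatible. The solution is then unique only up to an additive constant (fix it e.g. by requiring ∫_0^π u dx = 0).


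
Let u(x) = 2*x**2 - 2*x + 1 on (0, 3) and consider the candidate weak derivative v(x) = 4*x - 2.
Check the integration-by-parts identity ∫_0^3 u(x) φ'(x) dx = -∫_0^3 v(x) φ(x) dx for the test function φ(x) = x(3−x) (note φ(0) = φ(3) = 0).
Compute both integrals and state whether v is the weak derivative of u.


LHS = -18, RHS = -18. Yes, v = u' weakly.

u(x) = 2*x**2 - 2*x + 1, classical derivative u'(x) = 4*x - 2.
φ(x) = x(3−x), so φ'(x) = 3 - 2*x.
Note φ(0) = φ(3) = 0, so the boundary term u·φ vanishes.
LHS = ∫_0^3 u(x) φ'(x) dx = ∫_0^3 (-4*x^3 + 10*x^2 - 8*x + 3) dx. Term by term:
  ∫_0^3 -4*x^3 dx = -81;  ∫_0^3 10*x^2 dx = 90;  ∫_0^3 -8*x dx = -36;
  ∫_0^3 3 dx = 9.
Sum: -81 + 90 − 36 + 9 = -18.
So LHS = -18.
∫_0^3 v(x) φ(x) dx = ∫_0^3 (-4*x^3 + 14*x^2 - 6*x) dx. Term by term:
  ∫_0^3 -4*x^3 dx = -81;  ∫_0^3 14*x^2 dx = 126;  ∫_0^3 -6*x dx = -27.
Sum: -81 + 126 − 27 = 18.
So RHS = -∫_0^3 v(x) φ(x) dx = -18.
LHS = RHS, so the identity holds for this test φ.
Moreover u is smooth here and v(x) = u'(x) = 4*x - 2 pointwise, so the identity holds for every test function. Hence v is the weak derivative of u.


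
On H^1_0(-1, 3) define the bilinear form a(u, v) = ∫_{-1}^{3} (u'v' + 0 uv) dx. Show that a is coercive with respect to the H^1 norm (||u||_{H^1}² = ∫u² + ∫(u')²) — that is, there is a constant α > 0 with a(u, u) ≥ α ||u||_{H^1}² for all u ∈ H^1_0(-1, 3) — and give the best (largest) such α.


α = π^2/(π^2 + 16)

Coercivity of a(·,·) on H^1_0(-1, 3) means a(u, u) ≥ α ||u||_{H^1}² for every u ∈ H^1_0.
The interval has length L = 4, and Poincaré/coercivity depend only on L. Here a(u, u) = ∫(u')² + (0)·∫u².
Here c = 0, so a(u,u) = ∫(u')² alone. The condition a(u,u) ≥ α||u||_{H^1}² reads (1−α)∫(u')² ≥ (α−c)∫u². Any admissible α is ≤ 1 (rapidly oscillating u have ∫u²/∫(u')² → 0), and α = 1 would force 0 ≥ (1−c)∫u², impossible since c < 1; so 1−α > 0. By the sharp Poincaré inequality on H^1_0 of an interval of length L, ∫(u')² ≥ (π/L)²∫u² with equality for the first sine mode sin(π(x−x₀)/L) (x₀ the left endpoint), so the inequality holds for all u iff (1−α)(π/L)² ≥ α − c, i.e. α ≤ ((π/L)² + c)/((π/L)² + 1) = (1 + c(L/π)²)/(1 + (L/π)²). (Direct route, valid since c ≤ 0: Poincaré gives c∫u² ≥ c(L/π)²∫(u')², so a(u,u) ≥ (1 + c(L/π)²)∫(u')², while ||u||_{H^1}² ≤ (1 + (L/π)²)∫(u')²; dividing yields the same α.) With (π/L)² = π^2/16 and c = 0, the largest admissible constant is α = ((π/L)² + c)/((π/L)² + 1).
Simplifying, α = π^2/(π^2 + 16).


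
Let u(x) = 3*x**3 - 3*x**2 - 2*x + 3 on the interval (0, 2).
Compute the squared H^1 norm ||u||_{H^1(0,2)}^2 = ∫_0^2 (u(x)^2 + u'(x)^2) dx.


||u||_{H^1}^2 = 18106/105

The H^1 norm (squared) on an interval (0, L) is
  ||u||_{H^1}^2 = ∫_0^L u(x)^2 dx + ∫_0^L u'(x)^2 dx.
Compute u'(x) = 9*x**2 - 6*x - 2.
Then u(x)^2 = 9*x**6 - 18*x**5 - 3*x**4 + 30*x**3 - 14*x**2 - 12*x + 9 and u'(x)^2 = 81*x**4 - 108*x**3 + 24*x + 4.
Integrate each monomial from 0 to 2 using ∫_0^2 c·x^n dx = c·2^(n+1)/(n+1):
  ∫_0^2 u(x)^2 dx = ∫_0^2 (9*x^6 - 18*x^5 - 3*x^4 + 30*x^3 - 14*x^2 - 12*x + 9) dx. Term by term:
    ∫_0^2 9*x^6 dx = 1152/7;  ∫_0^2 -18*x^5 dx = -192;  ∫_0^2 -3*x^4 dx = -96/5;
    ∫_0^2 30*x^3 dx = 120;  ∫_0^2 -14*x^2 dx = -112/3;  ∫_0^2 -12*x dx = -24;
    ∫_0^2 9 dx = 18.
  Sum: 1152/7 − 192 − 96/5 + 120 − 112/3 − 24 + 18 = 3154/105.
  ∫_0^2 u'(x)^2 dx = ∫_0^2 (81*x^4 - 108*x^3 + 24*x + 4) dx. Term by term:
    ∫_0^2 81*x^4 dx = 2592/5;  ∫_0^2 -108*x^3 dx = -432;  ∫_0^2 24*x dx = 48;
    ∫_0^2 4 dx = 8.
  Sum: 2592/5 − 432 + 48 + 8 = 712/5.
Adding: ||u||_{H^1}^2 = 3154/105 + 712/5 = 18106/105.


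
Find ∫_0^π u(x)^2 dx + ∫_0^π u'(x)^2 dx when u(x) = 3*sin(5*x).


||u||_{H^1(0,π)}^2 = 117*π

u'(x) = 15*cos(5*x).
Expand u² and (u')² and integrate term by term on (0, π), using: for integers n ≥ 1, ∫_0^π sin²(nx) dx = ∫_0^π cos²(nx) dx = π/2; for n ≠ n', ∫_0^π sin(nx)sin(n'x) dx = ∫_0^π cos(nx)cos(n'x) dx = 0; and by product-to-sum, ∫_0^π sin(nx)cos(n'x) dx = ½∫_0^π [sin((n+n')x) + sin((n−n')x)] dx, which is 0 when n+n' is even and 2n/(n²−n'²) when n+n' is odd (it need not vanish on (0, π)).
  u² squared terms: (3)²·∫sin(5x)² dx = 9·π/2 = 9*π/2.
  So ∫_0^π u² dx = 9*π/2.
  (u')² squared terms: (15)²·∫cos(5x)² dx = 225·π/2 = 225*π/2.
  So ∫_0^π (u')² dx = 225*π/2.
||u||_{H^1}^2 = (9*π/2) + (225*π/2) = 117*π.


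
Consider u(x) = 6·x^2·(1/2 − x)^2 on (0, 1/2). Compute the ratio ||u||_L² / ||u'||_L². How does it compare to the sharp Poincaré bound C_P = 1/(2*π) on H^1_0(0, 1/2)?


||u||_L² / ||u'||_L² = sqrt(3)/12 < C_P = 1/(2*π).

u(x) = 6·x^2·(1/2 − x)^2, so u'(x) = 3*x*(2*x - 1)*(4*x - 1).
u(x) = 6·x^2·(1/2 − x)^2 vanishes at x = 0 and x = 1/2, so u ∈ H^1_0(0, 1/2). Differentiate via the product rule and integrate the resulting polynomials term by term.
  ∫_0^1/2 u² dx = ∫_0^1/2 (36*x^8 - 72*x^7 + 54*x^6 - 18*x^5 + 9*x^4/4) dx. Term by term:
    ∫_0^1/2 36*x^8 dx = 1/128;  ∫_0^1/2 -72*x^7 dx = -9/256;  ∫_0^1/2 54*x^6 dx = 27/448;
    ∫_0^1/2 -18*x^5 dx = -3/64;  ∫_0^1/2 9*x^4/4 dx = 9/640.
  Sum: 1/128 − 9/256 + 27/448 − 3/64 + 9/640 = 1/8960.
  ∫_0^1/2 (u')² dx = ∫_0^1/2 (576*x^6 - 864*x^5 + 468*x^4 - 108*x^3 + 9*x^2) dx. Term by term:
    ∫_0^1/2 576*x^6 dx = 9/14;  ∫_0^1/2 -864*x^5 dx = -9/4;  ∫_0^1/2 468*x^4 dx = 117/40;
    ∫_0^1/2 -108*x^3 dx = -27/16;  ∫_0^1/2 9*x^2 dx = 3/8.
  Sum: 9/14 − 9/4 + 117/40 − 27/16 + 3/8 = 3/560.
∫_0^1/2 u² dx = 1/8960, so ||u||_L² = sqrt(35)/560.
∫_0^1/2 (u')² dx = 3/560, so ||u'||_L² = sqrt(105)/140.
Ratio ||u||_L² / ||u'||_L² = sqrt(3)/12.
Sharp Poincaré constant on H^1_0(0, 1/2) is C_P = L/π = 1/(2*π), achieved by sin(2*π·x).
A polynomial bump cannot attain the sharp Poincaré constant (only the first sine eigenfunction does), so the ratio is strictly less than C_P, consistent with ||u||_L² ≤ C_P ||u'||_L².


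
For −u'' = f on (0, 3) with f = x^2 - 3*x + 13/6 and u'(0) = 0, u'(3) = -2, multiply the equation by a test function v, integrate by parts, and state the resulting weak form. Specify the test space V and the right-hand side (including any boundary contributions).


V = H^1(0, 3) (v unrestricted at boundary; u is determined up to an additive constant); weak form: ∫_0^3 u'v' dx = ∫_0^3 (x^2 - 3*x + 13/6) v dx − 2·v(3) for all v ∈ V.

Multiply both sides by a test function v and integrate from 0 to 3:
  ∫_0^3 −u''(x) v(x) dx = ∫_0^3 f(x) v(x) dx.
Integrate the LHS by parts once:
  ∫_0^3 −u'' v dx = −[u'(x) v(x)]_0^3 + ∫_0^3 u'(x) v'(x) dx.
Thus ∫_0^3 u'(x) v'(x) dx = ∫_0^3 f(x) v(x) dx + [u'(x) v(x)]_0^3.
Choose V so that boundary terms are either known or forced to vanish.
u has inhomogeneous Neumann u'(0) = 0, u'(3) = -2. [u' v]_0^3 = (-2)·v(3) − (0)·v(0) = − 2·v(3). Take V = H^1(0, 3); boundary term becomes part of RHS.
Weak formulation: find u (satisfying any essential BC) such that ∫_0^3 u'(x) v'(x) dx = ∫_0^3 f v dx − 2·v(3) for all v ∈ V (Neumann data are natural BCs: they enter the RHS as boundary terms).
Substituting f(x) = x^2 - 3*x + 13/6, the right-hand side is ∫_0^3 (x^2 - 3*x + 13/6) v dx − 2·v(3).
Compatibility check (pure Neumann): taking v ≡ 1 ∈ V gives 0 = ∫_0^3 f dx + (-2) − (0), i.e. ∫_0^3 f dx must equal u'(0) − u'(3) = 2. Indeed ∫_0^3 (x^2 - 3*x + 13/6) dx = 2, so the data are compatible. The solution is then unique only up to an additive constant (fix it e.g. by requiring ∫_0^3 u dx = 0).


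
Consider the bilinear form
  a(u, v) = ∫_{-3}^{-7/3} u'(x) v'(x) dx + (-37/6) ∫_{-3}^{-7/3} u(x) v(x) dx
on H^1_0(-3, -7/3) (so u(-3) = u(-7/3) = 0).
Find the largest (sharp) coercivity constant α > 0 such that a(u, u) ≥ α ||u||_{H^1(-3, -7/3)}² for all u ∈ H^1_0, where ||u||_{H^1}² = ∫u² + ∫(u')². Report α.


α = (-74 + 27*π^2)/(3*(4 + 9*π^2))

Coercivity of a(·,·) on H^1_0(-3, -7/3) means a(u, u) ≥ α ||u||_{H^1}² for every u ∈ H^1_0.
The interval has length L = 2/3, and Poincaré/coercivity depend only on L. Here a(u, u) = ∫(u')² + (-37/6)·∫u².
Here c = -37/6 < 0 with |c| < (π/L)² = 9*π^2/4, so coercivity still holds. The condition a(u,u) ≥ α||u||_{H^1}² reads (1−α)∫(u')² ≥ (α−c)∫u². Any admissible α is ≤ 1 (rapidly oscillating u have ∫u²/∫(u')² → 0), and α = 1 would force 0 ≥ (1−c)∫u², impossible since c < 1; so 1−α > 0. By the sharp Poincaré inequality on H^1_0 of an interval of length L, ∫(u')² ≥ (π/L)²∫u² with equality for the first sine mode sin(π(x−x₀)/L) (x₀ the left endpoint), so the inequality holds for all u iff (1−α)(π/L)² ≥ α − c, i.e. α ≤ ((π/L)² + c)/((π/L)² + 1) = (1 + c(L/π)²)/(1 + (L/π)²). (Direct route, valid since c ≤ 0: Poincaré gives c∫u² ≥ c(L/π)²∫(u')², so a(u,u) ≥ (1 + c(L/π)²)∫(u')², while ||u||_{H^1}² ≤ (1 + (L/π)²)∫(u')²; dividing yields the same α.) With (π/L)² = 9*π^2/4 and c = -37/6, the largest admissible constant is α = ((π/L)² + c)/((π/L)² + 1).
Simplifying, α = (-74 + 27*π^2)/(3*(4 + 9*π^2)).


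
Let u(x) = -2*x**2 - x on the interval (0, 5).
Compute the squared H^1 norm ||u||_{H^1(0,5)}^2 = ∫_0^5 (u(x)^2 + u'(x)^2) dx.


||u||_{H^1}^2 = 11815/3

The H^1 norm (squared) on an interval (0, L) is
  ||u||_{H^1}^2 = ∫_0^L u(x)^2 dx + ∫_0^L u'(x)^2 dx.
Compute u'(x) = -4*x - 1.
Then u(x)^2 = 4*x**4 + 4*x**3 + x**2 and u'(x)^2 = 16*x**2 + 8*x + 1.
Integrate each monomial from 0 to 5 using ∫_0^5 c·x^n dx = c·5^(n+1)/(n+1):
  ∫_0^5 u(x)^2 dx = ∫_0^5 (4*x^4 + 4*x^3 + x^2) dx. Term by term:
    ∫_0^5 4*x^4 dx = 2500;  ∫_0^5 4*x^3 dx = 625;  ∫_0^5 x^2 dx = 125/3.
  Sum: 2500 + 625 + 125/3 = 9500/3.
  ∫_0^5 u'(x)^2 dx = ∫_0^5 (16*x^2 + 8*x + 1) dx. Term by term:
    ∫_0^5 16*x^2 dx = 2000/3;  ∫_0^5 8*x dx = 100;  ∫_0^5 1 dx = 5.
  Sum: 2000/3 + 100 + 5 = 2315/3.
Adding: ||u||_{H^1}^2 = 9500/3 + 2315/3 = 11815/3.


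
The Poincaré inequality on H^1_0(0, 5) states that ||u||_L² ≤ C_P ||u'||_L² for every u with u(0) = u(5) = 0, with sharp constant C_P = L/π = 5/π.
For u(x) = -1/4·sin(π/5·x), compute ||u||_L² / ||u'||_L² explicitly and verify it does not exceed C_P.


||u||_L² / ||u'||_L² = 5/π = C_P.

u(x) = -1/4·sin(π/5·x), so u'(x) = -π*cos(π*x/5)/20.
Writing u(x) = A·sin(kπx/L) with A = -1/4 and k = 1, use ∫_0^L sin²(kπx/L) dx = L/2 and ∫_0^L cos²(kπx/L) dx = L/2.
u² = 1/16·sin²(π/5·x) and (u')² = π^2/400·cos²(π/5·x), and each of sin², cos² integrates to L/2 = 5/2 over (0, 5).
∫_0^5 u² dx = 5/32, so ||u||_L² = sqrt(10)/8.
∫_0^5 (u')² dx = π^2/160, so ||u'||_L² = sqrt(10)*π/40.
Ratio ||u||_L² / ||u'||_L² = 5/π.
Sharp Poincaré constant on H^1_0(0, 5) is C_P = L/π = 5/π, achieved by sin(π/5·x).
This is the k = 1 eigenfunction (up to amplitude), so the ratio equals the sharp Poincaré constant exactly.


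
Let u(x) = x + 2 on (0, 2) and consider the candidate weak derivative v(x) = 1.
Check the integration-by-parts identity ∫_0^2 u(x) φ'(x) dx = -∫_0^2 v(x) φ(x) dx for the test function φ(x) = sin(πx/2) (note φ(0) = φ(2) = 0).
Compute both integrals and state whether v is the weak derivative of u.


LHS = -4/π, RHS = -4/π. Yes, v = u' weakly.

u(x) = x + 2, classical derivative u'(x) = 1.
φ(x) = sin(πx/2), so φ'(x) = π*cos(π*x/2)/2.
Note φ(0) = φ(2) = 0, so the boundary term u·φ vanishes.
LHS = ∫_0^2 u(x) φ'(x) dx = ∫_0^2 (π*x*cos(π*x/2)/2 + π*cos(π*x/2)) dx. Term by term:
  ∫_0^2 π*cos(π*x/2) dx = 0;  ∫_0^2 π*x*cos(π*x/2)/2 dx = -4/π.
Sum: 0 − 4/π = -4/π.
So LHS = -4/π.
∫_0^2 v(x) φ(x) dx = ∫_0^2 (sin(π*x/2)) dx. Term by term:
  ∫_0^2 sin(π*x/2) dx = 4/π.
So RHS = -∫_0^2 v(x) φ(x) dx = -4/π.
LHS = RHS, so the identity holds for this test φ.
Moreover u is smooth here and v(x) = u'(x) = 1 pointwise, so the identity holds for every test function. Hence v is the weak derivative of u.


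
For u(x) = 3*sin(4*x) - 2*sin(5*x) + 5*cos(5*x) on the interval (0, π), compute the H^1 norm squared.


||u||_{H^1(0,π)}^2 = -2080/3 + 907*π/2

u'(x) = -25*sin(5*x) + 12*cos(4*x) - 10*cos(5*x).
Expand u² and (u')² and integrate term by term on (0, π), using: for integers n ≥ 1, ∫_0^π sin²(nx) dx = ∫_0^π cos²(nx) dx = π/2; for n ≠ n', ∫_0^π sin(nx)sin(n'x) dx = ∫_0^π cos(nx)cos(n'x) dx = 0; and by product-to-sum, ∫_0^π sin(nx)cos(n'x) dx = ½∫_0^π [sin((n+n')x) + sin((n−n')x)] dx, which is 0 when n+n' is even and 2n/(n²−n'²) when n+n' is odd (it need not vanish on (0, π)).
  u² squared terms: (-2)²·∫sin(5x)² dx = 4·π/2 = 2*π;  (3)²·∫sin(4x)² dx = 9·π/2 = 9*π/2;  (5)²·∫cos(5x)² dx = 25·π/2 = 25*π/2.
  u² cross terms: 2·(-2)·(3)·∫sin(5x)·sin(4x) dx = -12·(0) = 0;  2·(-2)·(5)·∫sin(5x)·cos(5x) dx = -20·(0) = 0;  2·(3)·(5)·∫sin(4x)·cos(5x) dx = 30·(-8/9) = -80/3.
  So ∫_0^π u² dx = 2*π + 9*π/2 + 25*π/2 + 0 + 0 − 80/3 = -80/3 + 19*π.
  (u')² squared terms: (-25)²·∫sin(5x)² dx = 625·π/2 = 625*π/2;  (-10)²·∫cos(5x)² dx = 100·π/2 = 50*π;  (12)²·∫cos(4x)² dx = 144·π/2 = 72*π.
  (u')² cross terms: 2·(-25)·(-10)·∫sin(5x)·cos(5x) dx = 500·(0) = 0;  2·(-25)·(12)·∫sin(5x)·cos(4x) dx = -600·(10/9) = -2000/3;  2·(-10)·(12)·∫cos(5x)·cos(4x) dx = -240·(0) = 0.
  So ∫_0^π (u')² dx = 625*π/2 + 50*π + 72*π + 0 − 2000/3 + 0 = -2000/3 + 869*π/2.
||u||_{H^1}^2 = (-80/3 + 19*π) + (-2000/3 + 869*π/2) = -2080/3 + 907*π/2.


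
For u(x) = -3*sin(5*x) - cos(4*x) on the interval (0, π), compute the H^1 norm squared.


||u||_{H^1(0,π)}^2 = 340/3 + 251*π/2

u'(x) = 4*sin(4*x) - 15*cos(5*x).
Expand u² and (u')² and integrate term by term on (0, π), using: for integers n ≥ 1, ∫_0^π sin²(nx) dx = ∫_0^π cos²(nx) dx = π/2; for n ≠ n', ∫_0^π sin(nx)sin(n'x) dx = ∫_0^π cos(nx)cos(n'x) dx = 0; and by product-to-sum, ∫_0^π sin(nx)cos(n'x) dx = ½∫_0^π [sin((n+n')x) + sin((n−n')x)] dx, which is 0 when n+n' is even and 2n/(n²−n'²) when n+n' is odd (it need not vanish on (0, π)).
  u² squared terms: (-1)²·∫cos(4x)² dx = 1·π/2 = π/2;  (-3)²·∫sin(5x)² dx = 9·π/2 = 9*π/2.
  u² cross terms: 2·(-1)·(-3)·∫cos(4x)·sin(5x) dx = 6·(10/9) = 20/3.
  So ∫_0^π u² dx = π/2 + 9*π/2 + 20/3 = 20/3 + 5*π.
  (u')² squared terms: (-15)²·∫cos(5x)² dx = 225·π/2 = 225*π/2;  (4)²·∫sin(4x)² dx = 16·π/2 = 8*π.
  (u')² cross terms: 2·(-15)·(4)·∫cos(5x)·sin(4x) dx = -120·(-8/9) = 320/3.
  So ∫_0^π (u')² dx = 225*π/2 + 8*π + 320/3 = 320/3 + 241*π/2.
||u||_{H^1}^2 = (20/3 + 5*π) + (320/3 + 241*π/2) = 340/3 + 251*π/2.


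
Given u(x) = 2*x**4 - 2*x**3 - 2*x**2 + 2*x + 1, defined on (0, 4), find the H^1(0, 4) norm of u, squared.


||u||_{H^1}^2 = 42576764/315

The H^1 norm (squared) on an interval (0, L) is
  ||u||_{H^1}^2 = ∫_0^L u(x)^2 dx + ∫_0^L u'(x)^2 dx.
Compute u'(x) = 8*x**3 - 6*x**2 - 4*x + 2.
Then u(x)^2 = 4*x**8 - 8*x**7 - 4*x**6 + 16*x**5 - 12*x**3 + 4*x + 1 and u'(x)^2 = 64*x**6 - 96*x**5 - 28*x**4 + 80*x**3 - 8*x**2 - 16*x + 4.
Integrate each monomial from 0 to 4 using ∫_0^4 c·x^n dx = c·4^(n+1)/(n+1):
  ∫_0^4 u(x)^2 dx = ∫_0^4 (4*x^8 - 8*x^7 - 4*x^6 + 16*x^5 - 12*x^3 + 4*x + 1) dx. Term by term:
    ∫_0^4 4*x^8 dx = 1048576/9;  ∫_0^4 -8*x^7 dx = -65536;  ∫_0^4 -4*x^6 dx = -65536/7;
    ∫_0^4 16*x^5 dx = 32768/3;  ∫_0^4 -12*x^3 dx = -768;  ∫_0^4 4*x dx = 32;
    ∫_0^4 1 dx = 4.
  Sum: 1048576/9 − 65536 − 65536/7 + 32768/3 − 768 + 32 + 4 = 3263452/63.
  ∫_0^4 u'(x)^2 dx = ∫_0^4 (64*x^6 - 96*x^5 - 28*x^4 + 80*x^3 - 8*x^2 - 16*x + 4) dx. Term by term:
    ∫_0^4 64*x^6 dx = 1048576/7;  ∫_0^4 -96*x^5 dx = -65536;  ∫_0^4 -28*x^4 dx = -28672/5;
    ∫_0^4 80*x^3 dx = 5120;  ∫_0^4 -8*x^2 dx = -512/3;  ∫_0^4 -16*x dx = -128;
    ∫_0^4 4 dx = 16.
  Sum: 1048576/7 − 65536 − 28672/5 + 5120 − 512/3 − 128 + 16 = 8753168/105.
Adding: ||u||_{H^1}^2 = 3263452/63 + 8753168/105 = 42576764/315.


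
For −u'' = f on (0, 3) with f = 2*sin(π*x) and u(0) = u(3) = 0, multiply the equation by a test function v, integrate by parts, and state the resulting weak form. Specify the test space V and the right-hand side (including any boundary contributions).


V = H^1_0(0, 3) (so v(0) = v(3) = 0); weak form: ∫_0^3 u'v' dx = ∫_0^3 (2*sin(π*x)) v dx for all v ∈ V.

Multiply both sides by a test function v and integrate from 0 to 3:
  ∫_0^3 −u''(x) v(x) dx = ∫_0^3 f(x) v(x) dx.
Integrate the LHS by parts once:
  ∫_0^3 −u'' v dx = −[u'(x) v(x)]_0^3 + ∫_0^3 u'(x) v'(x) dx.
Thus ∫_0^3 u'(x) v'(x) dx = ∫_0^3 f(x) v(x) dx + [u'(x) v(x)]_0^3.
Choose V so that boundary terms are either known or forced to vanish.
u is Dirichlet: u(0) = u(3) = 0. Let V = H^1_0(0, 3); then v(0) = v(3) = 0, and [u' v]_0^3 = 0.
Weak formulation: find u (satisfying any essential BC) such that ∫_0^3 u'(x) v'(x) dx = ∫_0^3 f v dx for all v ∈ V.
Substituting f(x) = 2*sin(π*x), the right-hand side is ∫_0^3 (2*sin(π*x)) v dx.


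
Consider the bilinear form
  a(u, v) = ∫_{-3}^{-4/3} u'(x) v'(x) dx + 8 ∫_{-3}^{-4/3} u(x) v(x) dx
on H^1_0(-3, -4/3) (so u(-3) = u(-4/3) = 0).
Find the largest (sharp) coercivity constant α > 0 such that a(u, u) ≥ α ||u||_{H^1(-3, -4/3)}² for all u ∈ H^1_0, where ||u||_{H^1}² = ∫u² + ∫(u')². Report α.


α = 1

Coercivity of a(·,·) on H^1_0(-3, -4/3) means a(u, u) ≥ α ||u||_{H^1}² for every u ∈ H^1_0.
The interval has length L = 5/3, and Poincaré/coercivity depend only on L. Here a(u, u) = ∫(u')² + (8)·∫u².
Here c = 8 ≥ 1, so a(u,u) = ∫(u')² + c∫u² ≥ ∫(u')² + ∫u² = ||u||_{H^1}², i.e. α = 1 works. No larger α is possible: a(u,u) ≥ α||u||_{H^1}² means (1−α)∫(u')² ≥ (α−c)∫u², and for the modes u_n = sin(nπ(x−x₀)/L) (x₀ the left endpoint) one has ∫u_n²/∫(u_n')² = (L/(nπ))² → 0, so a(u_n,u_n)/||u_n||_{H^1}² → 1. Hence the optimal constant is α = 1.
Therefore α = 1.


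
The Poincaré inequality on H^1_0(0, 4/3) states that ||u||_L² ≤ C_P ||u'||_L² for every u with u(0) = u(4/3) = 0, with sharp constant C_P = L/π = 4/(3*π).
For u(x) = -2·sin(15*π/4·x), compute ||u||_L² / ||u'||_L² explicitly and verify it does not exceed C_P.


||u||_L² / ||u'||_L² = 4/(15*π) < C_P = 4/(3*π).

u(x) = -2·sin(15*π/4·x), so u'(x) = -15*π*cos(15*π*x/4)/2.
Writing u(x) = A·sin(kπx/L) with A = -2 and k = 5, use ∫_0^L sin²(kπx/L) dx = L/2 and ∫_0^L cos²(kπx/L) dx = L/2.
u² = 4·sin²(15*π/4·x) and (u')² = 225*π^2/4·cos²(15*π/4·x), and each of sin², cos² integrates to L/2 = 2/3 over (0, 4/3).
∫_0^4/3 u² dx = 8/3, so ||u||_L² = 2*sqrt(6)/3.
∫_0^4/3 (u')² dx = 75*π^2/2, so ||u'||_L² = 5*sqrt(6)*π/2.
Ratio ||u||_L² / ||u'||_L² = 4/(15*π).
Sharp Poincaré constant on H^1_0(0, 4/3) is C_P = L/π = 4/(3*π), achieved by sin(3*π/4·x).
This is the k = 5 harmonic; the ratio L/(kπ) is strictly less than C_P = L/π, consistent with the sharp inequality ||u||_L² ≤ C_P ||u'||_L².
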